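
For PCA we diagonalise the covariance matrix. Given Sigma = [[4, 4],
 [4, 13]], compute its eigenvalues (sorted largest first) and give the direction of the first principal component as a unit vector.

Step 1 — characteristic polynomial of 2×2 Sigma:
  det(Sigma - λI) = λ² - trace · λ + det = 0.
  trace = 4 + 13 = 17, det = 4·13 - (4)² = 36.
Step 2 — discriminant:
  Δ = trace² - 4·det = 289 - 144 = 145.
Step 3 — eigenvalues:
  λ = (trace ± √Δ)/2 = (17 ± 12.0416)/2,
  λ_1 = 14.5208,  λ_2 = 2.4792.

Step 4 — unit eigenvector for λ_1: solve (Sigma - λ_1 I)v = 0. First row:
  (4 - 14.5208)·v_x + (4)·v_y = 0, i.e. (-10.5208)·v_x + (4)·v_y = 0,
  so v ∝ (b, λ_1 - a) = (4, 10.5208) = u.
  ||u|| = √((4)² + (10.5208)²) = √(126.6872) ≈ 11.2555,
  v_1 = u/||u|| ≈ (0.3554, 0.9347) (||v_1|| = 1).

λ_1 = 14.5208,  λ_2 = 2.4792;  v_1 ≈ (0.3554, 0.9347)


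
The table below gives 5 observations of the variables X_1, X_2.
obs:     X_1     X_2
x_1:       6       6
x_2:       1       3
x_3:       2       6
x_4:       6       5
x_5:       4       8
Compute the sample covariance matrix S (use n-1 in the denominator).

Step 1 — column means:
  mean(X_1) = (6 + 1 + 2 + 6 + 4) / 5 = 19/5 = 3.8
  mean(X_2) = (6 + 3 + 6 + 5 + 8) / 5 = 28/5 = 5.6

Step 2 — sample covariance S[i,j] = (1/(n-1)) · Σ_k (x_{k,i} - mean_i) · (x_{k,j} - mean_j), with n-1 = 4.
  S[X_1,X_1] = ((2.2)·(2.2) + (-2.8)·(-2.8) + (-1.8)·(-1.8) + (2.2)·(2.2) + (0.2)·(0.2)) / 4 = 20.8/4 = 5.2
  S[X_1,X_2] = ((2.2)·(0.4) + (-2.8)·(-2.6) + (-1.8)·(0.4) + (2.2)·(-0.6) + (0.2)·(2.4)) / 4 = 6.6/4 = 1.65
  S[X_2,X_2] = ((0.4)·(0.4) + (-2.6)·(-2.6) + (0.4)·(0.4) + (-0.6)·(-0.6) + (2.4)·(2.4)) / 4 = 13.2/4 = 3.3

S is symmetric (S[j,i] = S[i,j]). Assembling:

S = [[5.2, 1.65],
 [1.65, 3.3]]


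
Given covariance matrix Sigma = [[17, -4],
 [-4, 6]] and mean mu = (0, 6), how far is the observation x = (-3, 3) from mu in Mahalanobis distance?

Step 1 — centre the observation: (x - mu) = (-3, -3).

Step 2 — invert Sigma. det(Sigma) = 17·6 - (-4)² = 86.
  Sigma^{-1} = (1/det) · [[d, -b], [-b, a]] = [[0.0698, 0.0465],
 [0.0465, 0.1977]].

Step 3 — form the quadratic (x - mu)^T · Sigma^{-1} · (x - mu):
  Sigma^{-1} · (x - mu) = (-0.3488, -0.7326).
  (x - mu)^T · [Sigma^{-1} · (x - mu)] = (-3)·(-0.3488) + (-3)·(-0.7326) = 3.2442.

Step 4 — take square root: d = √(3.2442) ≈ 1.8012.

d(x, mu) = √(3.2442) ≈ 1.8012


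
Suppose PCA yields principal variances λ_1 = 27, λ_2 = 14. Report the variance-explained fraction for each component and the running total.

Step 1 — total variance = trace(Sigma) = Σ λ_i = 27 + 14 = 41.

Step 2 — fraction explained by component i = λ_i / Σ λ:
  PC1: 27/41 = 0.6585
  PC2: 14/41 = 0.3415

Step 3 — cumulative fraction after k components = (λ_1 + ... + λ_k) / Σ λ:
  k = 1: 27/41 = 0.6585
  k = 2: (27 + 14)/41 = 41/41 = 1

Summary (fraction, with percent):

explained: PC1 0.6585 (65.85%), PC2 0.3415 (34.15%);  cumulative: 0.6585, 1


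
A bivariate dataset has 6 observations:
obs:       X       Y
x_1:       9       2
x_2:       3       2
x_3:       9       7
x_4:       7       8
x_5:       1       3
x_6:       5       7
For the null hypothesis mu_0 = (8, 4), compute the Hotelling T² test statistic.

Step 1 — sample mean vector:
  mean(X) = (9 + 3 + 9 + 7 + 1 + 5) / 6 = 34/6 = 5.6667
  mean(Y) = (2 + 2 + 7 + 8 + 3 + 7) / 6 = 29/6 = 4.8333
  x̄ = (5.6667, 4.8333),  deviation x̄ - mu_0 = (5.6667, 4.8333) - (8, 4) = (-2.3333, 0.8333).

Step 2 — sample covariance matrix, S[i,j] = (1/(n-1)) · Σ_k (x_{k,i} - mean_i) · (x_{k,j} - mean_j), divisor n-1 = 5:
  S[X,X] = ((3.3333)·(3.3333) + (-2.6667)·(-2.6667) + (3.3333)·(3.3333) + (1.3333)·(1.3333) + (-4.6667)·(-4.6667) + (-0.6667)·(-0.6667)) / 5 = 53.3333/5 = 10.6667
  S[X,Y] = ((3.3333)·(-2.8333) + (-2.6667)·(-2.8333) + (3.3333)·(2.1667) + (1.3333)·(3.1667) + (-4.6667)·(-1.8333) + (-0.6667)·(2.1667)) / 5 = 16.6667/5 = 3.3333
  S[Y,Y] = ((-2.8333)·(-2.8333) + (-2.8333)·(-2.8333) + (2.1667)·(2.1667) + (3.1667)·(3.1667) + (-1.8333)·(-1.8333) + (2.1667)·(2.1667)) / 5 = 38.8333/5 = 7.7667
  S = [[10.6667, 3.3333],
 [3.3333, 7.7667]].

Step 3 — invert S. det(S) = 10.6667·7.7667 - (3.3333)² = 71.7333.
  S^{-1} = (1/det) · [[d, -b], [-b, a]] = [[0.1083, -0.0465],
 [-0.0465, 0.1487]].

Step 4 — quadratic form (x̄ - mu_0)^T · S^{-1} · (x̄ - mu_0):
  S^{-1} · (x̄ - mu_0) = (-0.2914, 0.2323),
  (x̄ - mu_0)^T · [...] = (-2.3333)·(-0.2914) + (0.8333)·(0.2323) = 0.8735.

Step 5 — scale by n: T² = 6 · 0.8735 = 5.2407.

T² ≈ 5.2407


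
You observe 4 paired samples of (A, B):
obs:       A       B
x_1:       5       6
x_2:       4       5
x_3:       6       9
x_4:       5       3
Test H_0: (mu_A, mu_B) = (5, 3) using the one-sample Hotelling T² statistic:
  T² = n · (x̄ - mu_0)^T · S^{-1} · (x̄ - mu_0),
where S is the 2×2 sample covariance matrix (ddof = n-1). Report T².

Step 1 — sample mean vector:
  mean(A) = (5 + 4 + 6 + 5) / 4 = 20/4 = 5
  mean(B) = (6 + 5 + 9 + 3) / 4 = 23/4 = 5.75
  x̄ = (5, 5.75),  deviation x̄ - mu_0 = (5, 5.75) - (5, 3) = (0, 2.75).

Step 2 — sample covariance matrix, S[i,j] = (1/(n-1)) · Σ_k (x_{k,i} - mean_i) · (x_{k,j} - mean_j), divisor n-1 = 3:
  S[A,A] = ((0)·(0) + (-1)·(-1) + (1)·(1) + (0)·(0)) / 3 = 2/3 = 0.6667
  S[A,B] = ((0)·(0.25) + (-1)·(-0.75) + (1)·(3.25) + (0)·(-2.75)) / 3 = 4/3 = 1.3333
  S[B,B] = ((0.25)·(0.25) + (-0.75)·(-0.75) + (3.25)·(3.25) + (-2.75)·(-2.75)) / 3 = 18.75/3 = 6.25
  S = [[0.6667, 1.3333],
 [1.3333, 6.25]].

Step 3 — invert S. det(S) = 0.6667·6.25 - (1.3333)² = 2.3889.
  S^{-1} = (1/det) · [[d, -b], [-b, a]] = [[2.6163, -0.5581],
 [-0.5581, 0.2791]].

Step 4 — quadratic form (x̄ - mu_0)^T · S^{-1} · (x̄ - mu_0):
  S^{-1} · (x̄ - mu_0) = (-1.5349, 0.7674),
  (x̄ - mu_0)^T · [...] = (0)·(-1.5349) + (2.75)·(0.7674) = 2.1105.

Step 5 — scale by n: T² = 4 · 2.1105 = 8.4419.

T² ≈ 8.4419


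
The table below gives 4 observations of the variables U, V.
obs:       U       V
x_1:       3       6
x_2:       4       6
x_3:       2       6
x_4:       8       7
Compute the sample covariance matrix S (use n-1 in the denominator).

Step 1 — column means:
  mean(U) = (3 + 4 + 2 + 8) / 4 = 17/4 = 4.25
  mean(V) = (6 + 6 + 6 + 7) / 4 = 25/4 = 6.25

Step 2 — sample covariance S[i,j] = (1/(n-1)) · Σ_k (x_{k,i} - mean_i) · (x_{k,j} - mean_j), with n-1 = 3.
  S[U,U] = ((-1.25)·(-1.25) + (-0.25)·(-0.25) + (-2.25)·(-2.25) + (3.75)·(3.75)) / 3 = 20.75/3 = 6.9167
  S[U,V] = ((-1.25)·(-0.25) + (-0.25)·(-0.25) + (-2.25)·(-0.25) + (3.75)·(0.75)) / 3 = 3.75/3 = 1.25
  S[V,V] = ((-0.25)·(-0.25) + (-0.25)·(-0.25) + (-0.25)·(-0.25) + (0.75)·(0.75)) / 3 = 0.75/3 = 0.25

S is symmetric (S[j,i] = S[i,j]). Assembling:

S = [[6.9167, 1.25],
 [1.25, 0.25]]


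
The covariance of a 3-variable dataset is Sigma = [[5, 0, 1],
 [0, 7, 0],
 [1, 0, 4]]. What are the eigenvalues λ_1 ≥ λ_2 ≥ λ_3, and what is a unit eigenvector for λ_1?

Step 1 — characteristic polynomial p(λ) = det(λI - Sigma) = λ³ - tr·λ² + c_1·λ - det, where tr = trace, c_1 = sum of the principal 2×2 minors, det = det(Sigma):
  tr = 5 + 7 + 4 = 16,
  c_1 = (5·7 - (0)²) + (5·4 - (1)²) + (7·4 - (0)²) = 35 + 19 + 28 = 82,
  det = 5·(7·4 - (0)²) - (0)·((0)·4 - (0)·(1)) + (1)·((0)·(0) - 7·(1)) = 5·(28) - (0)·(0) + (1)·(-7) = 133.
  So p(λ) = λ³ - 16λ² + 82λ - 133.
Step 2 — look for an integer root (rational root theorem: any rational root is an integer divisor of 133). Testing λ = 7:
  p(7) = 343 - 784 + 574 - 133 = 0  ✓
  Dividing out (λ - 7): p(λ) = (λ - 7)(λ² - 9λ + 19).
Step 3 — remaining eigenvalues from the quadratic λ² - 9λ + 19 = 0:
  Δ = 9² - 4·19 = 81 - 76 = 5,  λ = (9 ± √5)/2 = (9 ± 2.2361)/2 ≈ 5.618 or 3.382.
  Sorted: λ_1 = 7,  λ_2 = 5.618,  λ_3 = 3.382  (check: sum = 16 = tr ✓).

Step 4 — unit eigenvector for λ_1 = 7: v spans the null space of (Sigma - λ_1 I), whose rows are
  r_1 = (-2, 0, 1),  r_2 = (0, 0, 0),  r_3 = (1, 0, -3).
  v is orthogonal to every row, so take v ∝ r_1 × r_3 = ((0)·(-3) - (1)·(0), (1)·(1) - (-2)·(-3), (-2)·(0) - (0)·(1)) = (0, -5, 0).
  Rescale (divide by 5; multiply by -1 so the first nonzero entry is positive): u = (0, 1, 0).
  ||u|| = √((0)² + (1)² + (0)²) = √(1) = 1,  v_1 = u/||u|| ≈ (0, 1, 0) (||v_1|| = 1).

λ_1 = 7,  λ_2 = 5.618,  λ_3 = 3.382;  v_1 ≈ (0, 1, 0)


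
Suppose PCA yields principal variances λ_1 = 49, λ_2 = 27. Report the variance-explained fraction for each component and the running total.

Step 1 — total variance = trace(Sigma) = Σ λ_i = 49 + 27 = 76.

Step 2 — fraction explained by component i = λ_i / Σ λ:
  PC1: 49/76 = 0.6447
  PC2: 27/76 = 0.3553

Step 3 — cumulative fraction after k components = (λ_1 + ... + λ_k) / Σ λ:
  k = 1: 49/76 = 0.6447
  k = 2: (49 + 27)/76 = 76/76 = 1

Summary (fraction, with percent):

explained: PC1 0.6447 (64.47%), PC2 0.3553 (35.53%);  cumulative: 0.6447, 1


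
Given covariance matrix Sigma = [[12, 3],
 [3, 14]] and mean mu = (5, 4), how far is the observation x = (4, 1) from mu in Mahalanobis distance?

Step 1 — centre the observation: (x - mu) = (-1, -3).

Step 2 — invert Sigma. det(Sigma) = 12·14 - (3)² = 159.
  Sigma^{-1} = (1/det) · [[d, -b], [-b, a]] = [[0.0881, -0.0189],
 [-0.0189, 0.0755]].

Step 3 — form the quadratic (x - mu)^T · Sigma^{-1} · (x - mu):
  Sigma^{-1} · (x - mu) = (-0.0314, -0.2075).
  (x - mu)^T · [Sigma^{-1} · (x - mu)] = (-1)·(-0.0314) + (-3)·(-0.2075) = 0.6541.

Step 4 — take square root: d = √(0.6541) ≈ 0.8088.

d(x, mu) = √(0.6541) ≈ 0.8088


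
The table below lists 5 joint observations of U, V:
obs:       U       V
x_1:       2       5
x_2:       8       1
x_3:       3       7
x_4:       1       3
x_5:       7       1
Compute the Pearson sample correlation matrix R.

Step 1 — column means:
  mean(U) = (2 + 8 + 3 + 1 + 7) / 5 = 21/5 = 4.2
  mean(V) = (5 + 1 + 7 + 3 + 1) / 5 = 17/5 = 3.4

Step 2 — sample variances and covariances s[i,j] = (1/(n-1)) · Σ_k (x_{k,i} - mean_i) · (x_{k,j} - mean_j), with n-1 = 4:
  s[U,U] = ((-2.2)·(-2.2) + (3.8)·(3.8) + (-1.2)·(-1.2) + (-3.2)·(-3.2) + (2.8)·(2.8)) / 4 = 38.8/4 = 9.7
  s[U,V] = ((-2.2)·(1.6) + (3.8)·(-2.4) + (-1.2)·(3.6) + (-3.2)·(-0.4) + (2.8)·(-2.4)) / 4 = -22.4/4 = -5.6
  s[V,V] = ((1.6)·(1.6) + (-2.4)·(-2.4) + (3.6)·(3.6) + (-0.4)·(-0.4) + (-2.4)·(-2.4)) / 4 = 27.2/4 = 6.8
  Sample standard deviations s_i = √(s[i,i]):
  s(U) = √(9.7) = 3.1145
  s(V) = √(6.8) = 2.6077

Step 3 — r_{ij} = s_{ij} / (s_i · s_j):
  r[U,U] = 1 (diagonal).
  r[U,V] = -5.6 / (3.1145 · 2.6077) = -5.6 / 8.1216 = -0.6895
  r[V,V] = 1 (diagonal).

R is symmetric with unit diagonal. Assembling:

R = [[1, -0.6895],
 [-0.6895, 1]]


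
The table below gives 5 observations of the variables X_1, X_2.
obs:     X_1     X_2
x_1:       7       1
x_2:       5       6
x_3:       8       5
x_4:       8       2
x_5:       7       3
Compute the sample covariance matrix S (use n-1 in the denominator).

Step 1 — column means:
  mean(X_1) = (7 + 5 + 8 + 8 + 7) / 5 = 35/5 = 7
  mean(X_2) = (1 + 6 + 5 + 2 + 3) / 5 = 17/5 = 3.4

Step 2 — sample covariance S[i,j] = (1/(n-1)) · Σ_k (x_{k,i} - mean_i) · (x_{k,j} - mean_j), with n-1 = 4.
  S[X_1,X_1] = ((0)·(0) + (-2)·(-2) + (1)·(1) + (1)·(1) + (0)·(0)) / 4 = 6/4 = 1.5
  S[X_1,X_2] = ((0)·(-2.4) + (-2)·(2.6) + (1)·(1.6) + (1)·(-1.4) + (0)·(-0.4)) / 4 = -5/4 = -1.25
  S[X_2,X_2] = ((-2.4)·(-2.4) + (2.6)·(2.6) + (1.6)·(1.6) + (-1.4)·(-1.4) + (-0.4)·(-0.4)) / 4 = 17.2/4 = 4.3

S is symmetric (S[j,i] = S[i,j]). Assembling:

S = [[1.5, -1.25],
 [-1.25, 4.3]]


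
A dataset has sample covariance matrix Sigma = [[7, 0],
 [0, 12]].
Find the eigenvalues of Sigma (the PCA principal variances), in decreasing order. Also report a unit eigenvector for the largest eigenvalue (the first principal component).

Step 1 — characteristic polynomial of 2×2 Sigma:
  det(Sigma - λI) = λ² - trace · λ + det = 0.
  trace = 7 + 12 = 19, det = 7·12 - (0)² = 84.
Step 2 — discriminant:
  Δ = trace² - 4·det = 361 - 336 = 25.
Step 3 — eigenvalues:
  λ = (trace ± √Δ)/2 = (19 ± 5)/2,
  λ_1 = 12,  λ_2 = 7.

Step 4 — unit eigenvector for λ_1: Sigma is diagonal, so its eigenvectors are the coordinate axes. λ_1 = 12 is the diagonal entry on the second coordinate axis, hence
  v_1 = (0, 1) (||v_1|| = 1).

λ_1 = 12,  λ_2 = 7;  v_1 ≈ (0, 1)


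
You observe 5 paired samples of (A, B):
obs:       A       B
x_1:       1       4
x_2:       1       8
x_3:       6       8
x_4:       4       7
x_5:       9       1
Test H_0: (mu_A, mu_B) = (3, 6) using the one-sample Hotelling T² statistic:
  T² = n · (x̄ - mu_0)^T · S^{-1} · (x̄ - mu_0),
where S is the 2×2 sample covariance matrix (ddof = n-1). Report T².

Step 1 — sample mean vector:
  mean(A) = (1 + 1 + 6 + 4 + 9) / 5 = 21/5 = 4.2
  mean(B) = (4 + 8 + 8 + 7 + 1) / 5 = 28/5 = 5.6
  x̄ = (4.2, 5.6),  deviation x̄ - mu_0 = (4.2, 5.6) - (3, 6) = (1.2, -0.4).

Step 2 — sample covariance matrix, S[i,j] = (1/(n-1)) · Σ_k (x_{k,i} - mean_i) · (x_{k,j} - mean_j), divisor n-1 = 4:
  S[A,A] = ((-3.2)·(-3.2) + (-3.2)·(-3.2) + (1.8)·(1.8) + (-0.2)·(-0.2) + (4.8)·(4.8)) / 4 = 46.8/4 = 11.7
  S[A,B] = ((-3.2)·(-1.6) + (-3.2)·(2.4) + (1.8)·(2.4) + (-0.2)·(1.4) + (4.8)·(-4.6)) / 4 = -20.6/4 = -5.15
  S[B,B] = ((-1.6)·(-1.6) + (2.4)·(2.4) + (2.4)·(2.4) + (1.4)·(1.4) + (-4.6)·(-4.6)) / 4 = 37.2/4 = 9.3
  S = [[11.7, -5.15],
 [-5.15, 9.3]].

Step 3 — invert S. det(S) = 11.7·9.3 - (-5.15)² = 82.2875.
  S^{-1} = (1/det) · [[d, -b], [-b, a]] = [[0.113, 0.0626],
 [0.0626, 0.1422]].

Step 4 — quadratic form (x̄ - mu_0)^T · S^{-1} · (x̄ - mu_0):
  S^{-1} · (x̄ - mu_0) = (0.1106, 0.0182),
  (x̄ - mu_0)^T · [...] = (1.2)·(0.1106) + (-0.4)·(0.0182) = 0.1254.

Step 5 — scale by n: T² = 5 · 0.1254 = 0.6271.

T² ≈ 0.6271


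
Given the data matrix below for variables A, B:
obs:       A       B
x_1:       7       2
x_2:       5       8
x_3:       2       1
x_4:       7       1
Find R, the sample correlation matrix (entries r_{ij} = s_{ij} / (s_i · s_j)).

Step 1 — column means:
  mean(A) = (7 + 5 + 2 + 7) / 4 = 21/4 = 5.25
  mean(B) = (2 + 8 + 1 + 1) / 4 = 12/4 = 3

Step 2 — sample variances and covariances s[i,j] = (1/(n-1)) · Σ_k (x_{k,i} - mean_i) · (x_{k,j} - mean_j), with n-1 = 3:
  s[A,A] = ((1.75)·(1.75) + (-0.25)·(-0.25) + (-3.25)·(-3.25) + (1.75)·(1.75)) / 3 = 16.75/3 = 5.5833
  s[A,B] = ((1.75)·(-1) + (-0.25)·(5) + (-3.25)·(-2) + (1.75)·(-2)) / 3 = 0/3 = 0
  s[B,B] = ((-1)·(-1) + (5)·(5) + (-2)·(-2) + (-2)·(-2)) / 3 = 34/3 = 11.3333
  Sample standard deviations s_i = √(s[i,i]):
  s(A) = √(5.5833) = 2.3629
  s(B) = √(11.3333) = 3.3665

Step 3 — r_{ij} = s_{ij} / (s_i · s_j):
  r[A,A] = 1 (diagonal).
  r[A,B] = 0 / (2.3629 · 3.3665) = 0 / 7.9547 = 0
  r[B,B] = 1 (diagonal).

R is symmetric with unit diagonal. Assembling:

R = [[1, 0],
 [0, 1]]


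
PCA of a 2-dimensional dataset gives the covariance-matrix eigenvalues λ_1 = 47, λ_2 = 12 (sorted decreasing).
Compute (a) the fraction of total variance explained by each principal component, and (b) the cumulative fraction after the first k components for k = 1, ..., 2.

Step 1 — total variance = trace(Sigma) = Σ λ_i = 47 + 12 = 59.

Step 2 — fraction explained by component i = λ_i / Σ λ:
  PC1: 47/59 = 0.7966
  PC2: 12/59 = 0.2034

Step 3 — cumulative fraction after k components = (λ_1 + ... + λ_k) / Σ λ:
  k = 1: 47/59 = 0.7966
  k = 2: (47 + 12)/59 = 59/59 = 1

Summary (fraction, with percent):

explained: PC1 0.7966 (79.66%), PC2 0.2034 (20.34%);  cumulative: 0.7966, 1


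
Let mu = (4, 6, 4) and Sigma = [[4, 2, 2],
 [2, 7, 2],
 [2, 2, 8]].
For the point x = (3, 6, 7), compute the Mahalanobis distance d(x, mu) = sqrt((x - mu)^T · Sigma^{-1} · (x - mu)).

Step 1 — centre the observation: (x - mu) = (-1, 0, 3).

Step 2 — invert Sigma (cofactor / det for 3×3, or solve directly):
  Sigma^{-1} = [[0.3171, -0.0732, -0.061],
 [-0.0732, 0.1707, -0.0244],
 [-0.061, -0.0244, 0.1463]].

Step 3 — form the quadratic (x - mu)^T · Sigma^{-1} · (x - mu):
  Sigma^{-1} · (x - mu) = (-0.5, 0, 0.5).
  (x - mu)^T · [Sigma^{-1} · (x - mu)] = (-1)·(-0.5) + (0)·(0) + (3)·(0.5) = 2.

Step 4 — take square root: d = √(2) ≈ 1.4142.

d(x, mu) = √(2) ≈ 1.4142


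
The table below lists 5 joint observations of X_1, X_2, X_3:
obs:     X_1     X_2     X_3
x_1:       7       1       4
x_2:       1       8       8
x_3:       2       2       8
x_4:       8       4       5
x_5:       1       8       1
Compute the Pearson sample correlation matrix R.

Step 1 — column means:
  mean(X_1) = (7 + 1 + 2 + 8 + 1) / 5 = 19/5 = 3.8
  mean(X_2) = (1 + 8 + 2 + 4 + 8) / 5 = 23/5 = 4.6
  mean(X_3) = (4 + 8 + 8 + 5 + 1) / 5 = 26/5 = 5.2

Step 2 — sample variances and covariances s[i,j] = (1/(n-1)) · Σ_k (x_{k,i} - mean_i) · (x_{k,j} - mean_j), with n-1 = 4:
  s[X_1,X_1] = ((3.2)·(3.2) + (-2.8)·(-2.8) + (-1.8)·(-1.8) + (4.2)·(4.2) + (-2.8)·(-2.8)) / 4 = 46.8/4 = 11.7
  s[X_1,X_2] = ((3.2)·(-3.6) + (-2.8)·(3.4) + (-1.8)·(-2.6) + (4.2)·(-0.6) + (-2.8)·(3.4)) / 4 = -28.4/4 = -7.1
  s[X_1,X_3] = ((3.2)·(-1.2) + (-2.8)·(2.8) + (-1.8)·(2.8) + (4.2)·(-0.2) + (-2.8)·(-4.2)) / 4 = -5.8/4 = -1.45
  s[X_2,X_2] = ((-3.6)·(-3.6) + (3.4)·(3.4) + (-2.6)·(-2.6) + (-0.6)·(-0.6) + (3.4)·(3.4)) / 4 = 43.2/4 = 10.8
  s[X_2,X_3] = ((-3.6)·(-1.2) + (3.4)·(2.8) + (-2.6)·(2.8) + (-0.6)·(-0.2) + (3.4)·(-4.2)) / 4 = -7.6/4 = -1.9
  s[X_3,X_3] = ((-1.2)·(-1.2) + (2.8)·(2.8) + (2.8)·(2.8) + (-0.2)·(-0.2) + (-4.2)·(-4.2)) / 4 = 34.8/4 = 8.7
  Sample standard deviations s_i = √(s[i,i]):
  s(X_1) = √(11.7) = 3.4205
  s(X_2) = √(10.8) = 3.2863
  s(X_3) = √(8.7) = 2.9496

Step 3 — r_{ij} = s_{ij} / (s_i · s_j):
  r[X_1,X_1] = 1 (diagonal).
  r[X_1,X_2] = -7.1 / (3.4205 · 3.2863) = -7.1 / 11.241 = -0.6316
  r[X_1,X_3] = -1.45 / (3.4205 · 2.9496) = -1.45 / 10.0891 = -0.1437
  r[X_2,X_2] = 1 (diagonal).
  r[X_2,X_3] = -1.9 / (3.2863 · 2.9496) = -1.9 / 9.6933 = -0.196
  r[X_3,X_3] = 1 (diagonal).

R is symmetric with unit diagonal. Assembling:

R = [[1, -0.6316, -0.1437],
 [-0.6316, 1, -0.196],
 [-0.1437, -0.196, 1]]


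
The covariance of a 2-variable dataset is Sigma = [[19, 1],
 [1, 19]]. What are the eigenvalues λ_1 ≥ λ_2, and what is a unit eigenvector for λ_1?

Step 1 — characteristic polynomial of 2×2 Sigma:
  det(Sigma - λI) = λ² - trace · λ + det = 0.
  trace = 19 + 19 = 38, det = 19·19 - (1)² = 360.
Step 2 — discriminant:
  Δ = trace² - 4·det = 1444 - 1440 = 4.
Step 3 — eigenvalues:
  λ = (trace ± √Δ)/2 = (38 ± 2)/2,
  λ_1 = 20,  λ_2 = 18.

Step 4 — unit eigenvector for λ_1: solve (Sigma - λ_1 I)v = 0. First row:
  (19 - 20)·v_x + (1)·v_y = 0, i.e. (-1)·v_x + (1)·v_y = 0,
  so v ∝ (b, λ_1 - a) = (1, 1) = u.
  ||u|| = √((1)² + (1)²) = √(2) ≈ 1.4142,
  v_1 = u/||u|| ≈ (0.7071, 0.7071) (||v_1|| = 1).

λ_1 = 20,  λ_2 = 18;  v_1 ≈ (0.7071, 0.7071)


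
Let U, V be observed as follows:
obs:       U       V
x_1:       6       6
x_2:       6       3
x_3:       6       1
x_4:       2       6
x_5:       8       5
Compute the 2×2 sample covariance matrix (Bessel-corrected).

Step 1 — column means:
  mean(U) = (6 + 6 + 6 + 2 + 8) / 5 = 28/5 = 5.6
  mean(V) = (6 + 3 + 1 + 6 + 5) / 5 = 21/5 = 4.2

Step 2 — sample covariance S[i,j] = (1/(n-1)) · Σ_k (x_{k,i} - mean_i) · (x_{k,j} - mean_j), with n-1 = 4.
  S[U,U] = ((0.4)·(0.4) + (0.4)·(0.4) + (0.4)·(0.4) + (-3.6)·(-3.6) + (2.4)·(2.4)) / 4 = 19.2/4 = 4.8
  S[U,V] = ((0.4)·(1.8) + (0.4)·(-1.2) + (0.4)·(-3.2) + (-3.6)·(1.8) + (2.4)·(0.8)) / 4 = -5.6/4 = -1.4
  S[V,V] = ((1.8)·(1.8) + (-1.2)·(-1.2) + (-3.2)·(-3.2) + (1.8)·(1.8) + (0.8)·(0.8)) / 4 = 18.8/4 = 4.7

S is symmetric (S[j,i] = S[i,j]). Assembling:

S = [[4.8, -1.4],
 [-1.4, 4.7]]


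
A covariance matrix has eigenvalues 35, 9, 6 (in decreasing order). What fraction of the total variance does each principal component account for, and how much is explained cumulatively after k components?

Step 1 — total variance = trace(Sigma) = Σ λ_i = 35 + 9 + 6 = 50.

Step 2 — fraction explained by component i = λ_i / Σ λ:
  PC1: 35/50 = 0.7
  PC2: 9/50 = 0.18
  PC3: 6/50 = 0.12

Step 3 — cumulative fraction after k components = (λ_1 + ... + λ_k) / Σ λ:
  k = 1: 35/50 = 0.7
  k = 2: (35 + 9)/50 = 44/50 = 0.88
  k = 3: (35 + 9 + 6)/50 = 50/50 = 1

Summary (fraction, with percent):

explained: PC1 0.7 (70%), PC2 0.18 (18%), PC3 0.12 (12%);  cumulative: 0.7, 0.88, 1


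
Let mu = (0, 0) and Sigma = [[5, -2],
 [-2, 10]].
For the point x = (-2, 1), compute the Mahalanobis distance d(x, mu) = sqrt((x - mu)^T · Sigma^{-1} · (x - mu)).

Step 1 — centre the observation: (x - mu) = (-2, 1).

Step 2 — invert Sigma. det(Sigma) = 5·10 - (-2)² = 46.
  Sigma^{-1} = (1/det) · [[d, -b], [-b, a]] = [[0.2174, 0.0435],
 [0.0435, 0.1087]].

Step 3 — form the quadratic (x - mu)^T · Sigma^{-1} · (x - mu):
  Sigma^{-1} · (x - mu) = (-0.3913, 0.0217).
  (x - mu)^T · [Sigma^{-1} · (x - mu)] = (-2)·(-0.3913) + (1)·(0.0217) = 0.8043.

Step 4 — take square root: d = √(0.8043) ≈ 0.8969.

d(x, mu) = √(0.8043) ≈ 0.8969


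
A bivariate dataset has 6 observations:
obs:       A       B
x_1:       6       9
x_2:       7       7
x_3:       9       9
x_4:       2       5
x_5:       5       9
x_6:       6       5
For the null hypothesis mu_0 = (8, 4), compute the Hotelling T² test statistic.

Step 1 — sample mean vector:
  mean(A) = (6 + 7 + 9 + 2 + 5 + 6) / 6 = 35/6 = 5.8333
  mean(B) = (9 + 7 + 9 + 5 + 9 + 5) / 6 = 44/6 = 7.3333
  x̄ = (5.8333, 7.3333),  deviation x̄ - mu_0 = (5.8333, 7.3333) - (8, 4) = (-2.1667, 3.3333).

Step 2 — sample covariance matrix, S[i,j] = (1/(n-1)) · Σ_k (x_{k,i} - mean_i) · (x_{k,j} - mean_j), divisor n-1 = 5:
  S[A,A] = ((0.1667)·(0.1667) + (1.1667)·(1.1667) + (3.1667)·(3.1667) + (-3.8333)·(-3.8333) + (-0.8333)·(-0.8333) + (0.1667)·(0.1667)) / 5 = 26.8333/5 = 5.3667
  S[A,B] = ((0.1667)·(1.6667) + (1.1667)·(-0.3333) + (3.1667)·(1.6667) + (-3.8333)·(-2.3333) + (-0.8333)·(1.6667) + (0.1667)·(-2.3333)) / 5 = 12.3333/5 = 2.4667
  S[B,B] = ((1.6667)·(1.6667) + (-0.3333)·(-0.3333) + (1.6667)·(1.6667) + (-2.3333)·(-2.3333) + (1.6667)·(1.6667) + (-2.3333)·(-2.3333)) / 5 = 19.3333/5 = 3.8667
  S = [[5.3667, 2.4667],
 [2.4667, 3.8667]].

Step 3 — invert S. det(S) = 5.3667·3.8667 - (2.4667)² = 14.6667.
  S^{-1} = (1/det) · [[d, -b], [-b, a]] = [[0.2636, -0.1682],
 [-0.1682, 0.3659]].

Step 4 — quadratic form (x̄ - mu_0)^T · S^{-1} · (x̄ - mu_0):
  S^{-1} · (x̄ - mu_0) = (-1.1318, 1.5841),
  (x̄ - mu_0)^T · [...] = (-2.1667)·(-1.1318) + (3.3333)·(1.5841) = 7.7326.

Step 5 — scale by n: T² = 6 · 7.7326 = 46.3955.

T² ≈ 46.3955


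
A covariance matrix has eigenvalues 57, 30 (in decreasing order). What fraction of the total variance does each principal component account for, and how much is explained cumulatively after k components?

Step 1 — total variance = trace(Sigma) = Σ λ_i = 57 + 30 = 87.

Step 2 — fraction explained by component i = λ_i / Σ λ:
  PC1: 57/87 = 0.6552
  PC2: 30/87 = 0.3448

Step 3 — cumulative fraction after k components = (λ_1 + ... + λ_k) / Σ λ:
  k = 1: 57/87 = 0.6552
  k = 2: (57 + 30)/87 = 87/87 = 1

Summary (fraction, with percent):

explained: PC1 0.6552 (65.52%), PC2 0.3448 (34.48%);  cumulative: 0.6552, 1


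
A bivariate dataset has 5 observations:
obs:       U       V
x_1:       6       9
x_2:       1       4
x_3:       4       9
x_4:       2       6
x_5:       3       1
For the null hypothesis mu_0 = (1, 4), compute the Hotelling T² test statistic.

Step 1 — sample mean vector:
  mean(U) = (6 + 1 + 4 + 2 + 3) / 5 = 16/5 = 3.2
  mean(V) = (9 + 4 + 9 + 6 + 1) / 5 = 29/5 = 5.8
  x̄ = (3.2, 5.8),  deviation x̄ - mu_0 = (3.2, 5.8) - (1, 4) = (2.2, 1.8).

Step 2 — sample covariance matrix, S[i,j] = (1/(n-1)) · Σ_k (x_{k,i} - mean_i) · (x_{k,j} - mean_j), divisor n-1 = 4:
  S[U,U] = ((2.8)·(2.8) + (-2.2)·(-2.2) + (0.8)·(0.8) + (-1.2)·(-1.2) + (-0.2)·(-0.2)) / 4 = 14.8/4 = 3.7
  S[U,V] = ((2.8)·(3.2) + (-2.2)·(-1.8) + (0.8)·(3.2) + (-1.2)·(0.2) + (-0.2)·(-4.8)) / 4 = 16.2/4 = 4.05
  S[V,V] = ((3.2)·(3.2) + (-1.8)·(-1.8) + (3.2)·(3.2) + (0.2)·(0.2) + (-4.8)·(-4.8)) / 4 = 46.8/4 = 11.7
  S = [[3.7, 4.05],
 [4.05, 11.7]].

Step 3 — invert S. det(S) = 3.7·11.7 - (4.05)² = 26.8875.
  S^{-1} = (1/det) · [[d, -b], [-b, a]] = [[0.4351, -0.1506],
 [-0.1506, 0.1376]].

Step 4 — quadratic form (x̄ - mu_0)^T · S^{-1} · (x̄ - mu_0):
  S^{-1} · (x̄ - mu_0) = (0.6862, -0.0837),
  (x̄ - mu_0)^T · [...] = (2.2)·(0.6862) + (1.8)·(-0.0837) = 1.359.

Step 5 — scale by n: T² = 5 · 1.359 = 6.795.

T² ≈ 6.795


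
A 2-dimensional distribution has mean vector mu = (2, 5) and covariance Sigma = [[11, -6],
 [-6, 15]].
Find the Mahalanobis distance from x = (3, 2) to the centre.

Step 1 — centre the observation: (x - mu) = (1, -3).

Step 2 — invert Sigma. det(Sigma) = 11·15 - (-6)² = 129.
  Sigma^{-1} = (1/det) · [[d, -b], [-b, a]] = [[0.1163, 0.0465],
 [0.0465, 0.0853]].

Step 3 — form the quadratic (x - mu)^T · Sigma^{-1} · (x - mu):
  Sigma^{-1} · (x - mu) = (-0.0233, -0.2093).
  (x - mu)^T · [Sigma^{-1} · (x - mu)] = (1)·(-0.0233) + (-3)·(-0.2093) = 0.6047.

Step 4 — take square root: d = √(0.6047) ≈ 0.7776.

d(x, mu) = √(0.6047) ≈ 0.7776


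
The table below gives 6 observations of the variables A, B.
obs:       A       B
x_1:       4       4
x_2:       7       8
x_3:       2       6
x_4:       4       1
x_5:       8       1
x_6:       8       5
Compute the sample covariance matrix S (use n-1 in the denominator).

Step 1 — column means:
  mean(A) = (4 + 7 + 2 + 4 + 8 + 8) / 6 = 33/6 = 5.5
  mean(B) = (4 + 8 + 6 + 1 + 1 + 5) / 6 = 25/6 = 4.1667

Step 2 — sample covariance S[i,j] = (1/(n-1)) · Σ_k (x_{k,i} - mean_i) · (x_{k,j} - mean_j), with n-1 = 5.
  S[A,A] = ((-1.5)·(-1.5) + (1.5)·(1.5) + (-3.5)·(-3.5) + (-1.5)·(-1.5) + (2.5)·(2.5) + (2.5)·(2.5)) / 5 = 31.5/5 = 6.3
  S[A,B] = ((-1.5)·(-0.1667) + (1.5)·(3.8333) + (-3.5)·(1.8333) + (-1.5)·(-3.1667) + (2.5)·(-3.1667) + (2.5)·(0.8333)) / 5 = -1.5/5 = -0.3
  S[B,B] = ((-0.1667)·(-0.1667) + (3.8333)·(3.8333) + (1.8333)·(1.8333) + (-3.1667)·(-3.1667) + (-3.1667)·(-3.1667) + (0.8333)·(0.8333)) / 5 = 38.8333/5 = 7.7667

S is symmetric (S[j,i] = S[i,j]). Assembling:

S = [[6.3, -0.3],
 [-0.3, 7.7667]]


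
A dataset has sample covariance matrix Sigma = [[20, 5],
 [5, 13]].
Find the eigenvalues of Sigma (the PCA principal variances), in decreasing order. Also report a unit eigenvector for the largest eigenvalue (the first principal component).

Step 1 — characteristic polynomial of 2×2 Sigma:
  det(Sigma - λI) = λ² - trace · λ + det = 0.
  trace = 20 + 13 = 33, det = 20·13 - (5)² = 235.
Step 2 — discriminant:
  Δ = trace² - 4·det = 1089 - 940 = 149.
Step 3 — eigenvalues:
  λ = (trace ± √Δ)/2 = (33 ± 12.2066)/2,
  λ_1 = 22.6033,  λ_2 = 10.3967.

Step 4 — unit eigenvector for λ_1: solve (Sigma - λ_1 I)v = 0. First row:
  (20 - 22.6033)·v_x + (5)·v_y = 0, i.e. (-2.6033)·v_x + (5)·v_y = 0,
  so v ∝ (b, λ_1 - a) = (5, 2.6033) = u.
  ||u|| = √((5)² + (2.6033)²) = √(31.7771) ≈ 5.6371,
  v_1 = u/||u|| ≈ (0.887, 0.4618) (||v_1|| = 1).

λ_1 = 22.6033,  λ_2 = 10.3967;  v_1 ≈ (0.887, 0.4618)


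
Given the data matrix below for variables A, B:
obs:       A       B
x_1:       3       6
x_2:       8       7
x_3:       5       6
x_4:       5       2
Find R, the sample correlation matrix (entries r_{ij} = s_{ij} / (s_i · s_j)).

Step 1 — column means:
  mean(A) = (3 + 8 + 5 + 5) / 4 = 21/4 = 5.25
  mean(B) = (6 + 7 + 6 + 2) / 4 = 21/4 = 5.25

Step 2 — sample variances and covariances s[i,j] = (1/(n-1)) · Σ_k (x_{k,i} - mean_i) · (x_{k,j} - mean_j), with n-1 = 3:
  s[A,A] = ((-2.25)·(-2.25) + (2.75)·(2.75) + (-0.25)·(-0.25) + (-0.25)·(-0.25)) / 3 = 12.75/3 = 4.25
  s[A,B] = ((-2.25)·(0.75) + (2.75)·(1.75) + (-0.25)·(0.75) + (-0.25)·(-3.25)) / 3 = 3.75/3 = 1.25
  s[B,B] = ((0.75)·(0.75) + (1.75)·(1.75) + (0.75)·(0.75) + (-3.25)·(-3.25)) / 3 = 14.75/3 = 4.9167
  Sample standard deviations s_i = √(s[i,i]):
  s(A) = √(4.25) = 2.0616
  s(B) = √(4.9167) = 2.2174

Step 3 — r_{ij} = s_{ij} / (s_i · s_j):
  r[A,A] = 1 (diagonal).
  r[A,B] = 1.25 / (2.0616 · 2.2174) = 1.25 / 4.5712 = 0.2735
  r[B,B] = 1 (diagonal).

R is symmetric with unit diagonal. Assembling:

R = [[1, 0.2735],
 [0.2735, 1]]


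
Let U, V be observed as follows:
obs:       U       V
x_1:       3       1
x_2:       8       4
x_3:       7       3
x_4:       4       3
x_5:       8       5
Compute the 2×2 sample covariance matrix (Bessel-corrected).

Step 1 — column means:
  mean(U) = (3 + 8 + 7 + 4 + 8) / 5 = 30/5 = 6
  mean(V) = (1 + 4 + 3 + 3 + 5) / 5 = 16/5 = 3.2

Step 2 — sample covariance S[i,j] = (1/(n-1)) · Σ_k (x_{k,i} - mean_i) · (x_{k,j} - mean_j), with n-1 = 4.
  S[U,U] = ((-3)·(-3) + (2)·(2) + (1)·(1) + (-2)·(-2) + (2)·(2)) / 4 = 22/4 = 5.5
  S[U,V] = ((-3)·(-2.2) + (2)·(0.8) + (1)·(-0.2) + (-2)·(-0.2) + (2)·(1.8)) / 4 = 12/4 = 3
  S[V,V] = ((-2.2)·(-2.2) + (0.8)·(0.8) + (-0.2)·(-0.2) + (-0.2)·(-0.2) + (1.8)·(1.8)) / 4 = 8.8/4 = 2.2

S is symmetric (S[j,i] = S[i,j]). Assembling:

S = [[5.5, 3],
 [3, 2.2]]


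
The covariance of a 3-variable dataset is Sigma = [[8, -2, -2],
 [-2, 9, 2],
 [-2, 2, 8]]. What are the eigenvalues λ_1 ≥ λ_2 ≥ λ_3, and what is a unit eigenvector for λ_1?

Step 1 — characteristic polynomial p(λ) = det(λI - Sigma) = λ³ - tr·λ² + c_1·λ - det, where tr = trace, c_1 = sum of the principal 2×2 minors, det = det(Sigma):
  tr = 8 + 9 + 8 = 25,
  c_1 = (8·9 - (-2)²) + (8·8 - (-2)²) + (9·8 - (2)²) = 68 + 60 + 68 = 196,
  det = 8·(9·8 - (2)²) - (-2)·((-2)·8 - (2)·(-2)) + (-2)·((-2)·(2) - 9·(-2)) = 8·(68) - (-2)·(-12) + (-2)·(14) = 492.
  So p(λ) = λ³ - 25λ² + 196λ - 492.
Step 2 — look for an integer root (rational root theorem: any rational root is an integer divisor of 492). Testing λ = 6:
  p(6) = 216 - 900 + 1176 - 492 = 0  ✓
  Dividing out (λ - 6): p(λ) = (λ - 6)(λ² - 19λ + 82).
Step 3 — remaining eigenvalues from the quadratic λ² - 19λ + 82 = 0:
  Δ = 19² - 4·82 = 361 - 328 = 33,  λ = (19 ± √33)/2 = (19 ± 5.7446)/2 ≈ 12.3723 or 6.6277.
  Sorted: λ_1 = 12.3723,  λ_2 = 6.6277,  λ_3 = 6  (check: sum = 25 = tr ✓).

Step 4 — unit eigenvector for λ_1 ≈ 12.3723: v spans the null space of (Sigma - λ_1 I), whose rows are
  r_1 = (-4.3723, -2, -2),  r_2 = (-2, -3.3723, 2),  r_3 = (-2, 2, -4.3723).
  v is orthogonal to every row, so take v ∝ r_1 × r_2 = ((-2)·(2) - (-2)·(-3.3723), (-2)·(-2) - (-4.3723)·(2), (-4.3723)·(-3.3723) - (-2)·(-2)) ≈ (-10.7446, 12.7446, 10.7446).
  Rescale (multiply by -1 so the first nonzero entry is positive): u = (10.7446, -12.7446, -10.7446).
  ||u|| = √((10.7446)² + (-12.7446)² + (-10.7446)²) = √(393.3151) ≈ 19.8322,  v_1 = u/||u|| ≈ (0.5418, -0.6426, -0.5418) (||v_1|| = 1).

λ_1 = 12.3723,  λ_2 = 6.6277,  λ_3 = 6;  v_1 ≈ (0.5418, -0.6426, -0.5418)


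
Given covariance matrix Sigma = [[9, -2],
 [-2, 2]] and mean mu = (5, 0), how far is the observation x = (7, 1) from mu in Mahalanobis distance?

Step 1 — centre the observation: (x - mu) = (2, 1).

Step 2 — invert Sigma. det(Sigma) = 9·2 - (-2)² = 14.
  Sigma^{-1} = (1/det) · [[d, -b], [-b, a]] = [[0.1429, 0.1429],
 [0.1429, 0.6429]].

Step 3 — form the quadratic (x - mu)^T · Sigma^{-1} · (x - mu):
  Sigma^{-1} · (x - mu) = (0.4286, 0.9286).
  (x - mu)^T · [Sigma^{-1} · (x - mu)] = (2)·(0.4286) + (1)·(0.9286) = 1.7857.

Step 4 — take square root: d = √(1.7857) ≈ 1.3363.

d(x, mu) = √(1.7857) ≈ 1.3363


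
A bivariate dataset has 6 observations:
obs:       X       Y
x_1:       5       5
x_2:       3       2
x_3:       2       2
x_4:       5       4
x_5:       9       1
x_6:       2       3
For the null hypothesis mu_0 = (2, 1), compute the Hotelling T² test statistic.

Step 1 — sample mean vector:
  mean(X) = (5 + 3 + 2 + 5 + 9 + 2) / 6 = 26/6 = 4.3333
  mean(Y) = (5 + 2 + 2 + 4 + 1 + 3) / 6 = 17/6 = 2.8333
  x̄ = (4.3333, 2.8333),  deviation x̄ - mu_0 = (4.3333, 2.8333) - (2, 1) = (2.3333, 1.8333).

Step 2 — sample covariance matrix, S[i,j] = (1/(n-1)) · Σ_k (x_{k,i} - mean_i) · (x_{k,j} - mean_j), divisor n-1 = 5:
  S[X,X] = ((0.6667)·(0.6667) + (-1.3333)·(-1.3333) + (-2.3333)·(-2.3333) + (0.6667)·(0.6667) + (4.6667)·(4.6667) + (-2.3333)·(-2.3333)) / 5 = 35.3333/5 = 7.0667
  S[X,Y] = ((0.6667)·(2.1667) + (-1.3333)·(-0.8333) + (-2.3333)·(-0.8333) + (0.6667)·(1.1667) + (4.6667)·(-1.8333) + (-2.3333)·(0.1667)) / 5 = -3.6667/5 = -0.7333
  S[Y,Y] = ((2.1667)·(2.1667) + (-0.8333)·(-0.8333) + (-0.8333)·(-0.8333) + (1.1667)·(1.1667) + (-1.8333)·(-1.8333) + (0.1667)·(0.1667)) / 5 = 10.8333/5 = 2.1667
  S = [[7.0667, -0.7333],
 [-0.7333, 2.1667]].

Step 3 — invert S. det(S) = 7.0667·2.1667 - (-0.7333)² = 14.7733.
  S^{-1} = (1/det) · [[d, -b], [-b, a]] = [[0.1467, 0.0496],
 [0.0496, 0.4783]].

Step 4 — quadratic form (x̄ - mu_0)^T · S^{-1} · (x̄ - mu_0):
  S^{-1} · (x̄ - mu_0) = (0.4332, 0.9928),
  (x̄ - mu_0)^T · [...] = (2.3333)·(0.4332) + (1.8333)·(0.9928) = 2.8309.

Step 5 — scale by n: T² = 6 · 2.8309 = 16.9856.

T² ≈ 16.9856


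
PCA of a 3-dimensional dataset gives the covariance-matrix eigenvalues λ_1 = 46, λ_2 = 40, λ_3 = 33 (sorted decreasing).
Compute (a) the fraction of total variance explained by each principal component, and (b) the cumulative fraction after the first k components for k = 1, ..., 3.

Step 1 — total variance = trace(Sigma) = Σ λ_i = 46 + 40 + 33 = 119.

Step 2 — fraction explained by component i = λ_i / Σ λ:
  PC1: 46/119 = 0.3866
  PC2: 40/119 = 0.3361
  PC3: 33/119 = 0.2773

Step 3 — cumulative fraction after k components = (λ_1 + ... + λ_k) / Σ λ:
  k = 1: 46/119 = 0.3866
  k = 2: (46 + 40)/119 = 86/119 = 0.7227
  k = 3: (46 + 40 + 33)/119 = 119/119 = 1

Summary (fraction, with percent):

explained: PC1 0.3866 (38.66%), PC2 0.3361 (33.61%), PC3 0.2773 (27.73%);  cumulative: 0.3866, 0.7227, 1


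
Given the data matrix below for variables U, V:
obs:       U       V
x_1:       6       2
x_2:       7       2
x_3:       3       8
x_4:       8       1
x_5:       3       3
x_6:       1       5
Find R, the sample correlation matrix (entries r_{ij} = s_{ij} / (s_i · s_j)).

Step 1 — column means:
  mean(U) = (6 + 7 + 3 + 8 + 3 + 1) / 6 = 28/6 = 4.6667
  mean(V) = (2 + 2 + 8 + 1 + 3 + 5) / 6 = 21/6 = 3.5

Step 2 — sample variances and covariances s[i,j] = (1/(n-1)) · Σ_k (x_{k,i} - mean_i) · (x_{k,j} - mean_j), with n-1 = 5:
  s[U,U] = ((1.3333)·(1.3333) + (2.3333)·(2.3333) + (-1.6667)·(-1.6667) + (3.3333)·(3.3333) + (-1.6667)·(-1.6667) + (-3.6667)·(-3.6667)) / 5 = 37.3333/5 = 7.4667
  s[U,V] = ((1.3333)·(-1.5) + (2.3333)·(-1.5) + (-1.6667)·(4.5) + (3.3333)·(-2.5) + (-1.6667)·(-0.5) + (-3.6667)·(1.5)) / 5 = -26/5 = -5.2
  s[V,V] = ((-1.5)·(-1.5) + (-1.5)·(-1.5) + (4.5)·(4.5) + (-2.5)·(-2.5) + (-0.5)·(-0.5) + (1.5)·(1.5)) / 5 = 33.5/5 = 6.7
  Sample standard deviations s_i = √(s[i,i]):
  s(U) = √(7.4667) = 2.7325
  s(V) = √(6.7) = 2.5884

Step 3 — r_{ij} = s_{ij} / (s_i · s_j):
  r[U,U] = 1 (diagonal).
  r[U,V] = -5.2 / (2.7325 · 2.5884) = -5.2 / 7.073 = -0.7352
  r[V,V] = 1 (diagonal).

R is symmetric with unit diagonal. Assembling:

R = [[1, -0.7352],
 [-0.7352, 1]]


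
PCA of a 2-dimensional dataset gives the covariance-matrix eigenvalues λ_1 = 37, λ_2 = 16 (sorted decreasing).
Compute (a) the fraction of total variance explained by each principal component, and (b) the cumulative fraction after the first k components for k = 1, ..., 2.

Step 1 — total variance = trace(Sigma) = Σ λ_i = 37 + 16 = 53.

Step 2 — fraction explained by component i = λ_i / Σ λ:
  PC1: 37/53 = 0.6981
  PC2: 16/53 = 0.3019

Step 3 — cumulative fraction after k components = (λ_1 + ... + λ_k) / Σ λ:
  k = 1: 37/53 = 0.6981
  k = 2: (37 + 16)/53 = 53/53 = 1

Summary (fraction, with percent):

explained: PC1 0.6981 (69.81%), PC2 0.3019 (30.19%);  cumulative: 0.6981, 1


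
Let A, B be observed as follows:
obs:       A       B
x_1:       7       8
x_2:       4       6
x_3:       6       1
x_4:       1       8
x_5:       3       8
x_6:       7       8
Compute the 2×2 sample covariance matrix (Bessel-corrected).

Step 1 — column means:
  mean(A) = (7 + 4 + 6 + 1 + 3 + 7) / 6 = 28/6 = 4.6667
  mean(B) = (8 + 6 + 1 + 8 + 8 + 8) / 6 = 39/6 = 6.5

Step 2 — sample covariance S[i,j] = (1/(n-1)) · Σ_k (x_{k,i} - mean_i) · (x_{k,j} - mean_j), with n-1 = 5.
  S[A,A] = ((2.3333)·(2.3333) + (-0.6667)·(-0.6667) + (1.3333)·(1.3333) + (-3.6667)·(-3.6667) + (-1.6667)·(-1.6667) + (2.3333)·(2.3333)) / 5 = 29.3333/5 = 5.8667
  S[A,B] = ((2.3333)·(1.5) + (-0.6667)·(-0.5) + (1.3333)·(-5.5) + (-3.6667)·(1.5) + (-1.6667)·(1.5) + (2.3333)·(1.5)) / 5 = -8/5 = -1.6
  S[B,B] = ((1.5)·(1.5) + (-0.5)·(-0.5) + (-5.5)·(-5.5) + (1.5)·(1.5) + (1.5)·(1.5) + (1.5)·(1.5)) / 5 = 39.5/5 = 7.9

S is symmetric (S[j,i] = S[i,j]). Assembling:

S = [[5.8667, -1.6],
 [-1.6, 7.9]]


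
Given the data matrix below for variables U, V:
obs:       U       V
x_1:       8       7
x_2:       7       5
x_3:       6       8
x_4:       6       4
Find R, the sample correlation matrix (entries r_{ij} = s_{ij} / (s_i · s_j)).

Step 1 — column means:
  mean(U) = (8 + 7 + 6 + 6) / 4 = 27/4 = 6.75
  mean(V) = (7 + 5 + 8 + 4) / 4 = 24/4 = 6

Step 2 — sample variances and covariances s[i,j] = (1/(n-1)) · Σ_k (x_{k,i} - mean_i) · (x_{k,j} - mean_j), with n-1 = 3:
  s[U,U] = ((1.25)·(1.25) + (0.25)·(0.25) + (-0.75)·(-0.75) + (-0.75)·(-0.75)) / 3 = 2.75/3 = 0.9167
  s[U,V] = ((1.25)·(1) + (0.25)·(-1) + (-0.75)·(2) + (-0.75)·(-2)) / 3 = 1/3 = 0.3333
  s[V,V] = ((1)·(1) + (-1)·(-1) + (2)·(2) + (-2)·(-2)) / 3 = 10/3 = 3.3333
  Sample standard deviations s_i = √(s[i,i]):
  s(U) = √(0.9167) = 0.9574
  s(V) = √(3.3333) = 1.8257

Step 3 — r_{ij} = s_{ij} / (s_i · s_j):
  r[U,U] = 1 (diagonal).
  r[U,V] = 0.3333 / (0.9574 · 1.8257) = 0.3333 / 1.748 = 0.1907
  r[V,V] = 1 (diagonal).

R is symmetric with unit diagonal. Assembling:

R = [[1, 0.1907],
 [0.1907, 1]]


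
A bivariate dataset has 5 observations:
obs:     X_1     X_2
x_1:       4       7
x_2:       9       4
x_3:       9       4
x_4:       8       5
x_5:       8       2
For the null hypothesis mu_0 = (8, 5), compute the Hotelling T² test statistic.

Step 1 — sample mean vector:
  mean(X_1) = (4 + 9 + 9 + 8 + 8) / 5 = 38/5 = 7.6
  mean(X_2) = (7 + 4 + 4 + 5 + 2) / 5 = 22/5 = 4.4
  x̄ = (7.6, 4.4),  deviation x̄ - mu_0 = (7.6, 4.4) - (8, 5) = (-0.4, -0.6).

Step 2 — sample covariance matrix, S[i,j] = (1/(n-1)) · Σ_k (x_{k,i} - mean_i) · (x_{k,j} - mean_j), divisor n-1 = 4:
  S[X_1,X_1] = ((-3.6)·(-3.6) + (1.4)·(1.4) + (1.4)·(1.4) + (0.4)·(0.4) + (0.4)·(0.4)) / 4 = 17.2/4 = 4.3
  S[X_1,X_2] = ((-3.6)·(2.6) + (1.4)·(-0.4) + (1.4)·(-0.4) + (0.4)·(0.6) + (0.4)·(-2.4)) / 4 = -11.2/4 = -2.8
  S[X_2,X_2] = ((2.6)·(2.6) + (-0.4)·(-0.4) + (-0.4)·(-0.4) + (0.6)·(0.6) + (-2.4)·(-2.4)) / 4 = 13.2/4 = 3.3
  S = [[4.3, -2.8],
 [-2.8, 3.3]].

Step 3 — invert S. det(S) = 4.3·3.3 - (-2.8)² = 6.35.
  S^{-1} = (1/det) · [[d, -b], [-b, a]] = [[0.5197, 0.4409],
 [0.4409, 0.6772]].

Step 4 — quadratic form (x̄ - mu_0)^T · S^{-1} · (x̄ - mu_0):
  S^{-1} · (x̄ - mu_0) = (-0.4724, -0.5827),
  (x̄ - mu_0)^T · [...] = (-0.4)·(-0.4724) + (-0.6)·(-0.5827) = 0.5386.

Step 5 — scale by n: T² = 5 · 0.5386 = 2.6929.

T² ≈ 2.6929


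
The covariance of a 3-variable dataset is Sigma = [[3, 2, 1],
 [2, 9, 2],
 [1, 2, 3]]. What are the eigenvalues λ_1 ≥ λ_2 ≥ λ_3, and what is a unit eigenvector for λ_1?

Step 1 — characteristic polynomial p(λ) = det(λI - Sigma) = λ³ - tr·λ² + c_1·λ - det, where tr = trace, c_1 = sum of the principal 2×2 minors, det = det(Sigma):
  tr = 3 + 9 + 3 = 15,
  c_1 = (3·9 - (2)²) + (3·3 - (1)²) + (9·3 - (2)²) = 23 + 8 + 23 = 54,
  det = 3·(9·3 - (2)²) - (2)·((2)·3 - (2)·(1)) + (1)·((2)·(2) - 9·(1)) = 3·(23) - (2)·(4) + (1)·(-5) = 56.
  So p(λ) = λ³ - 15λ² + 54λ - 56.
Step 2 — look for an integer root (rational root theorem: any rational root is an integer divisor of 56). Testing λ = 2:
  p(2) = 8 - 60 + 108 - 56 = 0  ✓
  Dividing out (λ - 2): p(λ) = (λ - 2)(λ² - 13λ + 28).
Step 3 — remaining eigenvalues from the quadratic λ² - 13λ + 28 = 0:
  Δ = 13² - 4·28 = 169 - 112 = 57,  λ = (13 ± √57)/2 = (13 ± 7.5498)/2 ≈ 10.2749 or 2.7251.
  Sorted: λ_1 = 10.2749,  λ_2 = 2.7251,  λ_3 = 2  (check: sum = 15 = tr ✓).

Step 4 — unit eigenvector for λ_1 ≈ 10.2749: v spans the null space of (Sigma - λ_1 I), whose rows are
  r_1 = (-7.2749, 2, 1),  r_2 = (2, -1.2749, 2),  r_3 = (1, 2, -7.2749).
  v is orthogonal to every row, so take v ∝ r_1 × r_2 = ((2)·(2) - (1)·(-1.2749), (1)·(2) - (-7.2749)·(2), (-7.2749)·(-1.2749) - (2)·(2)) ≈ (5.2749, 16.5498, 5.2749).
  Let u = (5.2749, 16.5498, 5.2749).
  ||u|| = √((5.2749)² + (16.5498)² + (5.2749)²) = √(329.5465) ≈ 18.1534,  v_1 = u/||u|| ≈ (0.2906, 0.9117, 0.2906) (||v_1|| = 1).

λ_1 = 10.2749,  λ_2 = 2.7251,  λ_3 = 2;  v_1 ≈ (0.2906, 0.9117, 0.2906)
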